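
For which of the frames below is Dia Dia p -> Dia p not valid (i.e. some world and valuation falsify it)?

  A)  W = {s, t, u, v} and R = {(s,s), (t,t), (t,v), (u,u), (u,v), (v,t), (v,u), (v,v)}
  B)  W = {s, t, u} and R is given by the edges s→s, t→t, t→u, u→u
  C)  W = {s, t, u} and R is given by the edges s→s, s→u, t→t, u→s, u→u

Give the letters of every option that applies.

A

The schema Dia Dia p -> Dia p is the dual of axiom 4; it is valid on a frame iff R is transitive.
(A) R is not transitive (t R v and v R u but not t R u), so the schema fails here.
(B) R is transitive (R is closed under composition), so the schema is valid here.
(C) R is transitive (R is closed under composition), so the schema is valid here.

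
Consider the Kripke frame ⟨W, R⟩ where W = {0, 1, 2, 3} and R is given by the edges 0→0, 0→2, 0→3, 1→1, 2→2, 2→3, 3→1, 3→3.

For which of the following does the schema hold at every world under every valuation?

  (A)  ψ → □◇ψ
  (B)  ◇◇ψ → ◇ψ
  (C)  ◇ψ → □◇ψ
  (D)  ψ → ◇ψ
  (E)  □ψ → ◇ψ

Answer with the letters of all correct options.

D, E

R is reflexive: each world relates to itself.
R is not symmetric: 0 R 2 but not 2 R 0.
R is not transitive: 0 R 3 and 3 R 1 but not 0 R 1.
R is not euclidean: 0 R 2 and 0 R 0 but not 2 R 0.
R is serial: every world has an R-successor.
(A) ψ → □◇ψ is axiom B; it is valid on a frame exactly when R is symmetric. R is not symmetric, so not valid.
(B) the dual of axiom 4: valid iff R is transitive. R is not transitive — not valid.
(C) ◇ψ → □◇ψ is axiom 5, which corresponds to the euclidean property. R is not euclidean — not valid.
(D) the dual of axiom T: valid iff R is reflexive. R is reflexive — valid.
(E) axiom D: valid iff R is serial. R is serial — valid.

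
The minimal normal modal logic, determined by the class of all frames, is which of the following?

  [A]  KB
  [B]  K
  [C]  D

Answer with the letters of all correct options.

B

(A) KB is determined by the class of symmetric frames.
(B) K is determined by exactly this class.
(C) D is determined by the class of serial frames.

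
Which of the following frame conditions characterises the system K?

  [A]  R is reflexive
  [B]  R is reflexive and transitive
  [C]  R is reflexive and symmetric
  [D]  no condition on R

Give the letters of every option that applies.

D

(A) this class determines T (= KT), not K.
(B) this class determines S4, not K.
(C) this class determines B (= KTB), not K.
(D) K is sound and complete for exactly this class.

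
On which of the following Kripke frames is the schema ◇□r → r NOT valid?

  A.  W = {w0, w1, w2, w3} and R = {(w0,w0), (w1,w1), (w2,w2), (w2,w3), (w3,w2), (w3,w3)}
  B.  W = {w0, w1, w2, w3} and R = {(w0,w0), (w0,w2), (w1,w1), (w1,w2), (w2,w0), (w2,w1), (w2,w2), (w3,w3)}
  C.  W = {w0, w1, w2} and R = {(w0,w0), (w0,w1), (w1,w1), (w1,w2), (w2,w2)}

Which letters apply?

C

The schema ◇□r → r is the dual of axiom B; it is valid on a frame iff R is symmetric.
(A) R is symmetric (every R-edge is matched by its reverse), so the schema is valid here.
(B) R is symmetric (every R-edge is matched by its reverse), so the schema is valid here.
(C) R is not symmetric (w0 R w1 but not w1 R w0), so the schema fails here.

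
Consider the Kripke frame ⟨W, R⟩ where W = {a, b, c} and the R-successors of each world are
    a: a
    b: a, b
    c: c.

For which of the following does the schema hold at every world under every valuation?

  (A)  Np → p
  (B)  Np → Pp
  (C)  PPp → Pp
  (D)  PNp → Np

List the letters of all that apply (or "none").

A, B, C

R is reflexive: each world relates to itself.
R is transitive: R is closed under composition.
R is not euclidean: b R a and b R b but not a R b.
R is serial: every world has an R-successor.
(A) Np → p is axiom T, which corresponds to reflexivity. R is reflexive — valid.
(B) Np → Pp is axiom D; it is valid on a frame exactly when R is serial. R is serial, so valid.
(C) the dual of axiom 4: valid iff R is transitive. R is transitive — valid.
(D) the dual of axiom 5: valid iff R is euclidean. R is not euclidean — not valid.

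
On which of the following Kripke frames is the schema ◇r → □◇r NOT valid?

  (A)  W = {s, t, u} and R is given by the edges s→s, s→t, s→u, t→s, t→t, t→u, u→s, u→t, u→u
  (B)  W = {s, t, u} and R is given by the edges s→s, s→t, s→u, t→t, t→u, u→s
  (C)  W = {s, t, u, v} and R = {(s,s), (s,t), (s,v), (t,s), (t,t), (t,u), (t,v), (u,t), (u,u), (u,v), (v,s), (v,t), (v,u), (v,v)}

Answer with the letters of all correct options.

B, C

The schema ◇r → □◇r is axiom 5; it is valid on a frame iff R is euclidean.
(A) R is euclidean (any two R-successors of the same world are R-related), so the schema is valid here.
(B) R is not euclidean (s R t and s R s but not t R s), so the schema fails here.
(C) R is not euclidean (t R s and t R u but not s R u), so the schema fails here.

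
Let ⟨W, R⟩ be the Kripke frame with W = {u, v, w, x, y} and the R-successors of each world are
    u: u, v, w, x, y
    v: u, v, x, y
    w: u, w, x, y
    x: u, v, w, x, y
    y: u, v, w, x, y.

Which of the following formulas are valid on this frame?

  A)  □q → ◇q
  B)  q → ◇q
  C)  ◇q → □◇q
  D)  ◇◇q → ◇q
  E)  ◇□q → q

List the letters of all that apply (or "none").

R is reflexive: each world relates to itself.
R is symmetric: every R-edge is matched by its reverse.
R is not transitive: v R u and u R w but not v R w.
R is not euclidean: u R v and u R w but not v R w.
R is serial: every world has an R-successor.
(A) □q → ◇q (axiom D) characterises the serial frames. R is serial — valid.
(B) q → ◇q is the dual of axiom T; it is valid on a frame exactly when R is reflexive. R is reflexive, so valid.
(C) axiom 5: valid iff R is euclidean. R is not euclidean — not valid.
(D) ◇◇q → ◇q is the dual of axiom 4, which corresponds to transitivity. R is not transitive — not valid.
(E) ◇□q → q (the dual of axiom B) characterises the symmetric frames. R is symmetric — valid.

A, B, E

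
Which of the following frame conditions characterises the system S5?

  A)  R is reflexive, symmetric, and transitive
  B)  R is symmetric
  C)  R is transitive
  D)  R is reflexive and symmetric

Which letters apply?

A

(A) S5 is sound and complete for exactly this class.
(B) this class determines KB, not S5.
(C) this class determines K4, not S5.
(D) this class determines B (= KTB), not S5.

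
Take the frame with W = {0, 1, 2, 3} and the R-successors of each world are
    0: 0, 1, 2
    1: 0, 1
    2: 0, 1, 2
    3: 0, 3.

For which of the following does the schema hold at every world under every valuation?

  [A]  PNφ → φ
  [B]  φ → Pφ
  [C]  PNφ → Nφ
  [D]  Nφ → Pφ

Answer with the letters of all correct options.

B, D

R is reflexive: each world relates to itself.
R is not symmetric: 2 R 1 but not 1 R 2.
R is not euclidean: 0 R 1 and 0 R 2 but not 1 R 2.
R is serial: every world has an R-successor.
(A) the dual of axiom B: valid iff R is symmetric. R is not symmetric — not valid.
(B) φ → Pφ (the dual of axiom T) characterises the reflexive frames. R is reflexive — valid.
(C) PNφ → Nφ is the dual of axiom 5, which corresponds to the euclidean property. R is not euclidean — not valid.
(D) Nφ → Pφ is axiom D, which corresponds to seriality. R is serial — valid.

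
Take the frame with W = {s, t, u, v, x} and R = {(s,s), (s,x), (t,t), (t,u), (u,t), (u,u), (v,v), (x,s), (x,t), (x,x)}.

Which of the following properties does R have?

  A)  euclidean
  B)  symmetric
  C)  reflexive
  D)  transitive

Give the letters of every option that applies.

(A) not euclidean: x R s and x R t but not s R t.
(B) not symmetric: x R t but not t R x.
(C) reflexive: each world relates to itself.
(D) not transitive: s R x and x R t but not s R t.

C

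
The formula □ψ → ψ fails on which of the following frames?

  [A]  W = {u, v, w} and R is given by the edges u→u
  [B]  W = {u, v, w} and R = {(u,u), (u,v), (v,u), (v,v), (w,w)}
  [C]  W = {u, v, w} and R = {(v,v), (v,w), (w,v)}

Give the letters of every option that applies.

The schema □ψ → ψ is axiom T; it is valid on a frame iff R is reflexive.
(A) R is not reflexive (not v R v), so the schema fails here.
(B) R is reflexive (each world relates to itself), so the schema is valid here.
(C) R is not reflexive (not u R u), so the schema fails here.

A, C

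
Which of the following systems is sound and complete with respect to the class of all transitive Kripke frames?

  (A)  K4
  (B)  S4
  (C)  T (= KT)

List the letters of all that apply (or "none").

A

(A) K4 is determined by exactly this class.
(B) S4 is determined by the class of reflexive and transitive frames.
(C) T (= KT) is determined by the class of reflexive frames.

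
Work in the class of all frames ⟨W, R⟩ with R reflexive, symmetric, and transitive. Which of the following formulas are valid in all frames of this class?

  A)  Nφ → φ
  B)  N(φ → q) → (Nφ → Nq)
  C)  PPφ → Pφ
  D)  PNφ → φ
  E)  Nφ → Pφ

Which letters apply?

A, B, C, D, E

A relation that is reflexive, symmetric, and transitive is also euclidean and serial.
(A) axiom T: valid iff R is reflexive. Every such R is reflexive — valid.
(B) N(φ → q) → (Nφ → Nq) is axiom K, valid on every Kripke frame — valid.
(C) PPφ → Pφ is the dual of axiom 4, which corresponds to transitivity. Every such R is transitive — valid.
(D) PNφ → φ is the dual of axiom B; it is valid on a frame exactly when R is symmetric. Every such R is symmetric, so valid.
(E) Nφ → Pφ (axiom D) characterises the serial frames. Every such R is serial — valid.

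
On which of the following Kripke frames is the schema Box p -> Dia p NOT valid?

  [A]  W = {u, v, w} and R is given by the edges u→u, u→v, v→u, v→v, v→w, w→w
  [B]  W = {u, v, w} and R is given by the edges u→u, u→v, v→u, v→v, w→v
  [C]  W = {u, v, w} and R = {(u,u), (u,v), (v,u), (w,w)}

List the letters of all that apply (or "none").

none

The schema Box p -> Dia p is axiom D; it is valid on a frame iff R is serial.
(A) R is serial (every world has an R-successor), so the schema is valid here.
(B) R is serial (every world has an R-successor), so the schema is valid here.
(C) R is serial (every world has an R-successor), so the schema is valid here.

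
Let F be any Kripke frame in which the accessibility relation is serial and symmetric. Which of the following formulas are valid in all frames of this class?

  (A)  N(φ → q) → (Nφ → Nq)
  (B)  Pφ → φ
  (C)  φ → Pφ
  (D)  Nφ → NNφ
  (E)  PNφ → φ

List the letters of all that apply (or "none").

(A) N(φ → q) → (Nφ → Nq) is the K axiom; it holds on all frames — valid.
(B) Pφ → φ is the converse of T; it holds exactly when R ⊆ identity. Such an R need not be a subset of the identity — not valid.
(C) φ → Pφ is the dual of axiom T, which corresponds to reflexivity. Such an R need not be reflexive — not valid.
(D) Nφ → NNφ is axiom 4, which corresponds to transitivity. Such an R need not be transitive — not valid.
(E) the dual of axiom B: valid iff R is symmetric. Every such R is symmetric — valid.

A, E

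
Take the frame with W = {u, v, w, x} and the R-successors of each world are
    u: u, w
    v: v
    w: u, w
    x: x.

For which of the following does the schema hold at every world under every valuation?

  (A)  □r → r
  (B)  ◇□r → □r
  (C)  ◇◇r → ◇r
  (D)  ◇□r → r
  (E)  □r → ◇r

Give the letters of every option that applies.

R is reflexive: each world relates to itself.
R is symmetric: every R-edge is matched by its reverse.
R is transitive: R is closed under composition.
R is euclidean: any two R-successors of the same world are R-related.
R is serial: every world has an R-successor.
(A) axiom T: valid iff R is reflexive. R is reflexive — valid.
(B) ◇□r → □r is the dual of axiom 5; it is valid on a frame exactly when R is euclidean. R is euclidean, so valid.
(C) ◇◇r → ◇r is the dual of axiom 4; it is valid on a frame exactly when R is transitive. R is transitive, so valid.
(D) the dual of axiom B: valid iff R is symmetric. R is symmetric — valid.
(E) □r → ◇r is axiom D; it is valid on a frame exactly when R is serial. R is serial, so valid.

A, B, C, D, E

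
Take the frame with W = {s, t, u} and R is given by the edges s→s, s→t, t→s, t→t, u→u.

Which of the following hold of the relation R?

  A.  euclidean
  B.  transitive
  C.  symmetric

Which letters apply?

(A) euclidean: any two R-successors of the same world are R-related.
(B) transitive: R is closed under composition.
(C) symmetric: every R-edge is matched by its reverse.

A, B, C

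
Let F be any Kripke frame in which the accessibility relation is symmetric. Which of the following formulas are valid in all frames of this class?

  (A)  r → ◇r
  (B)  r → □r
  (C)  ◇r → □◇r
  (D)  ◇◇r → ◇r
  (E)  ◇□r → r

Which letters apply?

E

(A) r → ◇r is the dual of axiom T, which corresponds to reflexivity. Such an R need not be reflexive — not valid.
(B) r → □r is equivalent to ◇p→p; it holds exactly when R ⊆ identity. Such an R need not be a subset of the identity — not valid.
(C) ◇r → □◇r is axiom 5, which corresponds to the euclidean property. Such an R need not be euclidean — not valid.
(D) ◇◇r → ◇r (the dual of axiom 4) characterises the transitive frames. Such an R need not be transitive — not valid.
(E) ◇□r → r (the dual of axiom B) characterises the symmetric frames. Every such R is symmetric — valid.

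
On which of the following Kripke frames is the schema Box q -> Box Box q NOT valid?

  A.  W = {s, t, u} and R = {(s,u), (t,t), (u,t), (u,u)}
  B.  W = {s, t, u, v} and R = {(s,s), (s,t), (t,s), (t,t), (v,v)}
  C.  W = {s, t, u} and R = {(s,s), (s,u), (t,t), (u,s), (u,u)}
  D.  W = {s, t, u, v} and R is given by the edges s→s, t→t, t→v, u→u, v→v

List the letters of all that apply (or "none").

The schema Box q -> Box Box q is axiom 4; it is valid on a frame iff R is transitive.
(A) R is not transitive (s R u and u R t but not s R t), so the schema fails here.
(B) R is transitive (R is closed under composition), so the schema is valid here.
(C) R is transitive (R is closed under composition), so the schema is valid here.
(D) R is transitive (R is closed under composition), so the schema is valid here.

A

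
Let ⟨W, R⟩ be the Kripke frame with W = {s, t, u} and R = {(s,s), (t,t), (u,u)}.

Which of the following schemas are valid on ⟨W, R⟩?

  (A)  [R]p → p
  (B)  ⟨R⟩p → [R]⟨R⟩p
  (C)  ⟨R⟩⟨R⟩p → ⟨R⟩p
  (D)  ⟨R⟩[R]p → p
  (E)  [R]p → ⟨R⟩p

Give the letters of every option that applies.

R is reflexive: each world relates to itself.
R is symmetric: every R-edge is matched by its reverse.
R is transitive: R is closed under composition.
R is euclidean: any two R-successors of the same world are R-related.
R is serial: every world has an R-successor.
(A) [R]p → p (axiom T) characterises the reflexive frames. R is reflexive — valid.
(B) ⟨R⟩p → [R]⟨R⟩p is axiom 5, which corresponds to the euclidean property. R is euclidean — valid.
(C) the dual of axiom 4: valid iff R is transitive. R is transitive — valid.
(D) the dual of axiom B: valid iff R is symmetric. R is symmetric — valid.
(E) [R]p → ⟨R⟩p is axiom D, which corresponds to seriality. R is serial — valid.

A, B, C, D, E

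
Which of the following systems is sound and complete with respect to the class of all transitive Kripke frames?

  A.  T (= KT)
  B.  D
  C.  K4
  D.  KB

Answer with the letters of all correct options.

C

(A) T (= KT) is determined by the class of reflexive frames.
(B) D is determined by the class of serial frames.
(C) K4 is determined by exactly this class.
(D) KB is determined by the class of symmetric frames.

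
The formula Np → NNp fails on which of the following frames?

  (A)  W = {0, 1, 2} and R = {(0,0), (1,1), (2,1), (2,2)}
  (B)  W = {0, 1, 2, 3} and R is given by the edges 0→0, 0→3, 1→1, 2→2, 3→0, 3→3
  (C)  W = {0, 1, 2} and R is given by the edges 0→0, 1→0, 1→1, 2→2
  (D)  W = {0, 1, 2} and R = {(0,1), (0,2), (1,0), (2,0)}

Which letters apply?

The schema Np → NNp is axiom 4; it is valid on a frame iff R is transitive.
(A) R is transitive (R is closed under composition), so the schema is valid here.
(B) R is transitive (R is closed under composition), so the schema is valid here.
(C) R is transitive (R is closed under composition), so the schema is valid here.
(D) R is not transitive (0 R 1 and 1 R 0 but not 0 R 0), so the schema fails here.

D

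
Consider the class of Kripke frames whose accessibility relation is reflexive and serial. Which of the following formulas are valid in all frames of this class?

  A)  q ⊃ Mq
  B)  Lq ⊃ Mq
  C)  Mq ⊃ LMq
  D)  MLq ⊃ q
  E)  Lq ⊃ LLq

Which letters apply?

A, B

(A) q ⊃ Mq is the dual of axiom T; it is valid on a frame exactly when R is reflexive. Every such R is reflexive, so valid.
(B) Lq ⊃ Mq is axiom D, which corresponds to seriality. Every such R is serial — valid.
(C) axiom 5: valid iff R is euclidean. Such an R need not be euclidean — not valid.
(D) the dual of axiom B: valid iff R is symmetric. Such an R need not be symmetric — not valid.
(E) Lq ⊃ LLq is axiom 4; it is valid on a frame exactly when R is transitive. Such an R need not be transitive, so not valid.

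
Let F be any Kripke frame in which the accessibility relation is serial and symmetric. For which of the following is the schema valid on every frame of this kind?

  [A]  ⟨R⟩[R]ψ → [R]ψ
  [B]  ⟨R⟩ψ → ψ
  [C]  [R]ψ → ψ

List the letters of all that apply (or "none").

none

(A) ⟨R⟩[R]ψ → [R]ψ (the dual of axiom 5) characterises the euclidean frames. Such an R need not be euclidean — not valid.
(B) ⟨R⟩ψ → ψ (the converse of T) corresponds to R being a subset of the identity. Such an R need not be a subset of the identity, so not valid.
(C) [R]ψ → ψ is axiom T; it is valid on a frame exactly when R is reflexive. Such an R need not be reflexive, so not valid.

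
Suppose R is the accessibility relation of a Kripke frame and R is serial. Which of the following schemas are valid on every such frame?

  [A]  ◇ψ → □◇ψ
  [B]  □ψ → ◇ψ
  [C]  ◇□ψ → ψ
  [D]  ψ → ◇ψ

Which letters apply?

(A) ◇ψ → □◇ψ is axiom 5; it is valid on a frame exactly when R is euclidean. Such an R need not be euclidean, so not valid.
(B) □ψ → ◇ψ (axiom D) characterises the serial frames. Every such R is serial — valid.
(C) the dual of axiom B: valid iff R is symmetric. Such an R need not be symmetric — not valid.
(D) ψ → ◇ψ is the dual of axiom T; it is valid on a frame exactly when R is reflexive. Such an R need not be reflexive, so not valid.

B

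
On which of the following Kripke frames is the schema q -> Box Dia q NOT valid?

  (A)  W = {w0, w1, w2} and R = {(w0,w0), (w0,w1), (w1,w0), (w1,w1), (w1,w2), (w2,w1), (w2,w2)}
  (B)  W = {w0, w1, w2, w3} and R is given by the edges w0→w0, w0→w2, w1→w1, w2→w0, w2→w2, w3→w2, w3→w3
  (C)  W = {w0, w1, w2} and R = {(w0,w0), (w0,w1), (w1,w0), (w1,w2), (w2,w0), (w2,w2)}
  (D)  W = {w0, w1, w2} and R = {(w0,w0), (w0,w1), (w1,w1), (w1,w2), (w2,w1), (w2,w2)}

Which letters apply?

B, C, D

The schema q -> Box Dia q is axiom B; it is valid on a frame iff R is symmetric.
(A) R is symmetric (every R-edge is matched by its reverse), so the schema is valid here.
(B) R is not symmetric (w3 R w2 but not w2 R w3), so the schema fails here.
(C) R is not symmetric (w1 R w2 but not w2 R w1), so the schema fails here.
(D) R is not symmetric (w0 R w1 but not w1 R w0), so the schema fails here.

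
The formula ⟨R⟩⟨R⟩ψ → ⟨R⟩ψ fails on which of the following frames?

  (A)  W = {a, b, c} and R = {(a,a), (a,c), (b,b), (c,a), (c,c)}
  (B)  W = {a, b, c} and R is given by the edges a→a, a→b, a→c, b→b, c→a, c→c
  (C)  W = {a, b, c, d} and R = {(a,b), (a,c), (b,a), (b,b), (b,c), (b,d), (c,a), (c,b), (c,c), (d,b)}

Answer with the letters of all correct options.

B, C

The schema ⟨R⟩⟨R⟩ψ → ⟨R⟩ψ is the dual of axiom 4; it is valid on a frame iff R is transitive.
(A) R is transitive (R is closed under composition), so the schema is valid here.
(B) R is not transitive (c R a and a R b but not c R b), so the schema fails here.
(C) R is not transitive (a R b and b R a but not a R a), so the schema fails here.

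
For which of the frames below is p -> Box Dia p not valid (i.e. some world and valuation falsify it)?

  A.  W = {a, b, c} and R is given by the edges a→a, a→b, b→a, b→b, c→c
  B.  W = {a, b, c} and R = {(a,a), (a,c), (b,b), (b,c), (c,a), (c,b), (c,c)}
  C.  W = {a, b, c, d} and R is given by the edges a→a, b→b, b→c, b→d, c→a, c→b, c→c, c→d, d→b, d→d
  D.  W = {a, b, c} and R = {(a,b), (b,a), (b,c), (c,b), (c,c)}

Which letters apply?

C

The schema p -> Box Dia p is axiom B; it is valid on a frame iff R is symmetric.
(A) R is symmetric (every R-edge is matched by its reverse), so the schema is valid here.
(B) R is symmetric (every R-edge is matched by its reverse), so the schema is valid here.
(C) R is not symmetric (c R a but not a R c), so the schema fails here.
(D) R is symmetric (every R-edge is matched by its reverse), so the schema is valid here.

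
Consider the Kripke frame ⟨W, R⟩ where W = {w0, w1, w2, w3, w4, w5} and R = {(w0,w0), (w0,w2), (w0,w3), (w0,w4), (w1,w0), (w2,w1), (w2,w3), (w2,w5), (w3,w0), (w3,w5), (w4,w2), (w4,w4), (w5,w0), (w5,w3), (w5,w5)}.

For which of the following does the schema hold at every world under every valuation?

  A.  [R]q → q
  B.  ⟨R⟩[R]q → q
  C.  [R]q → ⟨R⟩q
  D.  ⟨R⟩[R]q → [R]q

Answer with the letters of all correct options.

R is not reflexive: not w1 R w1.
R is not symmetric: w0 R w2 but not w2 R w0.
R is not euclidean: w0 R w2 and w0 R w0 but not w2 R w0.
R is serial: every world has an R-successor.
(A) axiom T: valid iff R is reflexive. R is not reflexive — not valid.
(B) ⟨R⟩[R]q → q is the dual of axiom B; it is valid on a frame exactly when R is symmetric. R is not symmetric, so not valid.
(C) axiom D: valid iff R is serial. R is serial — valid.
(D) ⟨R⟩[R]q → [R]q (the dual of axiom 5) characterises the euclidean frames. R is not euclidean — not valid.

C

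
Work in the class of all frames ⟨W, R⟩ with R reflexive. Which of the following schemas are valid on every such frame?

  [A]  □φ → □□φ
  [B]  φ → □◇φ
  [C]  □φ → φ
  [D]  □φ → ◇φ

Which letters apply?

C, D

A reflexive relation is serial.
(A) □φ → □□φ is axiom 4; it is valid on a frame exactly when R is transitive. Such an R need not be transitive, so not valid.
(B) axiom B: valid iff R is symmetric. Such an R need not be symmetric — not valid.
(C) □φ → φ is axiom T; it is valid on a frame exactly when R is reflexive. Every such R is reflexive, so valid.
(D) □φ → ◇φ (axiom D) characterises the serial frames. Every such R is serial — valid.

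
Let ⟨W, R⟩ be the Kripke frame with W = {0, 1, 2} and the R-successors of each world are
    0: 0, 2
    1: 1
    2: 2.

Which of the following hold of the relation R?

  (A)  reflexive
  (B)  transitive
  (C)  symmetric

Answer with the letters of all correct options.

A, B

(A) reflexive: each world relates to itself.
(B) transitive: R is closed under composition.
(C) not symmetric: 0 R 2 but not 2 R 0.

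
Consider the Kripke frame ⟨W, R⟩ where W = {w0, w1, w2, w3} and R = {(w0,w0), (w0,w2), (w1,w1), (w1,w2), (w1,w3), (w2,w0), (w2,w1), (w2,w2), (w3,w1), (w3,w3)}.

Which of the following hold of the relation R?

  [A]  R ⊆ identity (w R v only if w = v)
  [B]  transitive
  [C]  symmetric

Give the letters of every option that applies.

C

(A) not ⊆ identity: w0 R w2 with w0 ≠ w2.
(B) not transitive: w0 R w2 and w2 R w1 but not w0 R w1.
(C) symmetric: every R-edge is matched by its reverse.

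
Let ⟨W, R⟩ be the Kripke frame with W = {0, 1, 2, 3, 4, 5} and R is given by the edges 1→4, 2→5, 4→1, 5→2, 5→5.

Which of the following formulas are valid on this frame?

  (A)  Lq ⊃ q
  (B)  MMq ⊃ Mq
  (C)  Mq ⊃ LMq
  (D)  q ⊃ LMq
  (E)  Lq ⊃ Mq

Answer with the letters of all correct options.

D

R is not reflexive: not 0 R 0.
R is symmetric: every R-edge is matched by its reverse.
R is not transitive: 1 R 4 and 4 R 1 but not 1 R 1.
R is not euclidean: 1 R 4 and 1 R 4 but not 4 R 4.
R is not serial: 0 has no R-successor.
(A) Lq ⊃ q is axiom T, which corresponds to reflexivity. R is not reflexive — not valid.
(B) MMq ⊃ Mq is the dual of axiom 4, which corresponds to transitivity. R is not transitive — not valid.
(C) Mq ⊃ LMq (axiom 5) characterises the euclidean frames. R is not euclidean — not valid.
(D) q ⊃ LMq is axiom B; it is valid on a frame exactly when R is symmetric. R is symmetric, so valid.
(E) Lq ⊃ Mq is axiom D, which corresponds to seriality. R is not serial — not valid.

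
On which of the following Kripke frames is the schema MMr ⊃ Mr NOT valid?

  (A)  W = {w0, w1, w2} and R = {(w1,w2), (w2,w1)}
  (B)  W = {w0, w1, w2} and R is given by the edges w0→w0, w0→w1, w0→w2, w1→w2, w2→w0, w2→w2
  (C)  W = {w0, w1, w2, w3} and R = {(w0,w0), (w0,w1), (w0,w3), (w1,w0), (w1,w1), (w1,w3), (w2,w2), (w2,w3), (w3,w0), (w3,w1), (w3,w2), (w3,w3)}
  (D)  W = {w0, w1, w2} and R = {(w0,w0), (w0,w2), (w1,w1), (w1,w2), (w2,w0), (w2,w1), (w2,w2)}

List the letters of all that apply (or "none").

A, B, C, D

The schema MMr ⊃ Mr is the dual of axiom 4; it is valid on a frame iff R is transitive.
(A) R is not transitive (w1 R w2 and w2 R w1 but not w1 R w1), so the schema fails here.
(B) R is not transitive (w1 R w2 and w2 R w0 but not w1 R w0), so the schema fails here.
(C) R is not transitive (w0 R w3 and w3 R w2 but not w0 R w2), so the schema fails here.
(D) R is not transitive (w0 R w2 and w2 R w1 but not w0 R w1), so the schema fails here.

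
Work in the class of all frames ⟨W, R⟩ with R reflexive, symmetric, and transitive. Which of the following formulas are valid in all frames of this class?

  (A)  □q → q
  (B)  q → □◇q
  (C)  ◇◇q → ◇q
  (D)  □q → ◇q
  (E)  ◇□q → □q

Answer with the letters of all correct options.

A relation that is reflexive, symmetric, and transitive is also euclidean and serial.
(A) □q → q is axiom T, which corresponds to reflexivity. Every such R is reflexive — valid.
(B) axiom B: valid iff R is symmetric. Every such R is symmetric — valid.
(C) the dual of axiom 4: valid iff R is transitive. Every such R is transitive — valid.
(D) □q → ◇q is axiom D, which corresponds to seriality. Every such R is serial — valid.
(E) ◇□q → □q is the dual of axiom 5, which corresponds to the euclidean property. Every such R is euclidean — valid.

A, B, C, D, E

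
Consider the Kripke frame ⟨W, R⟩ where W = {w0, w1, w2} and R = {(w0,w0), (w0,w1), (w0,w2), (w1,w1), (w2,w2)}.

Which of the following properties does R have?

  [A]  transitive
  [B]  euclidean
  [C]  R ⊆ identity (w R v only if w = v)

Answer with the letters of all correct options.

(A) transitive: R is closed under composition.
(B) not euclidean: w0 R w1 and w0 R w0 but not w1 R w0.
(C) not ⊆ identity: w0 R w1 with w0 ≠ w1.

A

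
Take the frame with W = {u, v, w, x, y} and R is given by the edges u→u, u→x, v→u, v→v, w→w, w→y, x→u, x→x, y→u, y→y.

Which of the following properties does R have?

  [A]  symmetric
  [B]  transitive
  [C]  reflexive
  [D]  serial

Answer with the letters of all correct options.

(A) not symmetric: v R u but not u R v.
(B) not transitive: v R u and u R x but not v R x.
(C) reflexive: each world relates to itself.
(D) serial: every world has an R-successor.

C, D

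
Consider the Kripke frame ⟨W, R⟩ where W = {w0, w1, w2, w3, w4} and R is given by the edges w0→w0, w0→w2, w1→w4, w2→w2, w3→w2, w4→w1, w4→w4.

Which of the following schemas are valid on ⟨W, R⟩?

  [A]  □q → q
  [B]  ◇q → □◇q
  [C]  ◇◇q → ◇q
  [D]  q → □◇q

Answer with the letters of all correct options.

none

R is not reflexive: not w1 R w1.
R is not symmetric: w0 R w2 but not w2 R w0.
R is not transitive: w1 R w4 and w4 R w1 but not w1 R w1.
R is not euclidean: w0 R w2 and w0 R w0 but not w2 R w0.
(A) □q → q is axiom T, which corresponds to reflexivity. R is not reflexive — not valid.
(B) ◇q → □◇q is axiom 5, which corresponds to the euclidean property. R is not euclidean — not valid.
(C) ◇◇q → ◇q (the dual of axiom 4) characterises the transitive frames. R is not transitive — not valid.
(D) q → □◇q (axiom B) characterises the symmetric frames. R is not symmetric — not valid.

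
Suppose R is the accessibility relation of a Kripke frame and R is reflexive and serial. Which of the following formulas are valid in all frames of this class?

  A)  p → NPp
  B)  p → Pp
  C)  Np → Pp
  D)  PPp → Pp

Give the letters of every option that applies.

B, C

(A) p → NPp is axiom B, which corresponds to symmetry. Such an R need not be symmetric — not valid.
(B) the dual of axiom T: valid iff R is reflexive. Every such R is reflexive — valid.
(C) Np → Pp (axiom D) characterises the serial frames. Every such R is serial — valid.
(D) PPp → Pp (the dual of axiom 4) characterises the transitive frames. Such an R need not be transitive — not valid.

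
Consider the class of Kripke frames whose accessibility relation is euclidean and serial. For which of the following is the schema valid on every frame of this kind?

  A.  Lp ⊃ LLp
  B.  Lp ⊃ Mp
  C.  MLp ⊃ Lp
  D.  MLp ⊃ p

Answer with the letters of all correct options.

B, C

(A) Lp ⊃ LLp (axiom 4) characterises the transitive frames. Such an R need not be transitive — not valid.
(B) Lp ⊃ Mp is axiom D, which corresponds to seriality. Every such R is serial — valid.
(C) MLp ⊃ Lp is the dual of axiom 5; it is valid on a frame exactly when R is euclidean. Every such R is euclidean, so valid.
(D) MLp ⊃ p (the dual of axiom B) characterises the symmetric frames. Such an R need not be symmetric — not valid.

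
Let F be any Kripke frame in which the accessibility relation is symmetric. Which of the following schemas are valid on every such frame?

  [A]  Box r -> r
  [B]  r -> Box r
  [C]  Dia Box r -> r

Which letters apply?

(A) Box r -> r is axiom T, which corresponds to reflexivity. Such an R need not be reflexive — not valid.
(B) r -> Box r is valid only on frames where every R-edge is a self-loop. Such an R need not be a subset of the identity — not valid.
(C) Dia Box r -> r is the dual of axiom B, which corresponds to symmetry. Every such R is symmetric — valid.

C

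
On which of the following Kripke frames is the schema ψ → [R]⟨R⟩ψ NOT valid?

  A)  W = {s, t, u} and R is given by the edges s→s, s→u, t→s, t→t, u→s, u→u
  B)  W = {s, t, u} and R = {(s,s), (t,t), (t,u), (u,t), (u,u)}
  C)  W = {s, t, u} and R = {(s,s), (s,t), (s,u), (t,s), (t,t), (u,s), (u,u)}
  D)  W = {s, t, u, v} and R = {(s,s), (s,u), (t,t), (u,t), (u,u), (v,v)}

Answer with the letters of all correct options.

A, D

The schema ψ → [R]⟨R⟩ψ is axiom B; it is valid on a frame iff R is symmetric.
(A) R is not symmetric (t R s but not s R t), so the schema fails here.
(B) R is symmetric (every R-edge is matched by its reverse), so the schema is valid here.
(C) R is symmetric (every R-edge is matched by its reverse), so the schema is valid here.
(D) R is not symmetric (s R u but not u R s), so the schema fails here.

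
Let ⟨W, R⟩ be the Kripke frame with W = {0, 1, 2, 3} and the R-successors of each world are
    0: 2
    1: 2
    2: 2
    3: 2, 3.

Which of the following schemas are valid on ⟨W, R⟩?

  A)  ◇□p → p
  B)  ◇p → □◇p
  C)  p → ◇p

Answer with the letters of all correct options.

R is not reflexive: not 0 R 0.
R is not symmetric: 0 R 2 but not 2 R 0.
R is not euclidean: 3 R 2 and 3 R 3 but not 2 R 3.
(A) ◇□p → p (the dual of axiom B) characterises the symmetric frames. R is not symmetric — not valid.
(B) axiom 5: valid iff R is euclidean. R is not euclidean — not valid.
(C) the dual of axiom T: valid iff R is reflexive. R is not reflexive — not valid.

none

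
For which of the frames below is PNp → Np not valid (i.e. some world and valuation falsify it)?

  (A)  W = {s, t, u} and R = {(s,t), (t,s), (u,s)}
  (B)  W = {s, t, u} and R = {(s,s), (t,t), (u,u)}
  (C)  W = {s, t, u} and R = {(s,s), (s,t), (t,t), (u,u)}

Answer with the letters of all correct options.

A, C

The schema PNp → Np is the dual of axiom 5; it is valid on a frame iff R is euclidean.
(A) R is not euclidean (s R t and s R t but not t R t), so the schema fails here.
(B) R is euclidean (any two R-successors of the same world are R-related), so the schema is valid here.
(C) R is not euclidean (s R t and s R s but not t R s), so the schema fails here.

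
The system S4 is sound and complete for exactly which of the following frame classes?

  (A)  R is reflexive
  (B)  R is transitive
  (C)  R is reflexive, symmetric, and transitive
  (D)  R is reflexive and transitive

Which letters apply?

D

(A) this class determines T (= KT), not S4.
(B) this class determines K4, not S4.
(C) this class determines S5, not S4.
(D) S4 is sound and complete for exactly this class.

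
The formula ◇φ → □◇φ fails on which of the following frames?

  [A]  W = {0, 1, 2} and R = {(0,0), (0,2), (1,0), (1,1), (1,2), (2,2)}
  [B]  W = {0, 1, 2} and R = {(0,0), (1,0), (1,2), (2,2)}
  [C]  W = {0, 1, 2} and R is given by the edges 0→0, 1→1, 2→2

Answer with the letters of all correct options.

A, B

The schema ◇φ → □◇φ is axiom 5; it is valid on a frame iff R is euclidean.
(A) R is not euclidean (0 R 2 and 0 R 0 but not 2 R 0), so the schema fails here.
(B) R is not euclidean (1 R 0 and 1 R 2 but not 0 R 2), so the schema fails here.
(C) R is euclidean (any two R-successors of the same world are R-related), so the schema is valid here.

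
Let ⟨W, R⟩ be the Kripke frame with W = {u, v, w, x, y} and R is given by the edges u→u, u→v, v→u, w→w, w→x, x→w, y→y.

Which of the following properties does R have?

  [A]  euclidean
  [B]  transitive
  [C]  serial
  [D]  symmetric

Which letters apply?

C, D

(A) not euclidean: u R v and u R v but not v R v.
(B) not transitive: v R u and u R v but not v R v.
(C) serial: every world has an R-successor.
(D) symmetric: every R-edge is matched by its reverse.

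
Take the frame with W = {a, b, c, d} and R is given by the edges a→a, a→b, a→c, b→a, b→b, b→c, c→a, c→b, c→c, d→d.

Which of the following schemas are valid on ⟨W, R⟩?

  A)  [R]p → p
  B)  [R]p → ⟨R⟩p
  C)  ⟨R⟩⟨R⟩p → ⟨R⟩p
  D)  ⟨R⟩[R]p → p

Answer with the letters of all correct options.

R is reflexive: each world relates to itself.
R is symmetric: every R-edge is matched by its reverse.
R is transitive: R is closed under composition.
R is serial: every world has an R-successor.
(A) [R]p → p is axiom T, which corresponds to reflexivity. R is reflexive — valid.
(B) [R]p → ⟨R⟩p (axiom D) characterises the serial frames. R is serial — valid.
(C) ⟨R⟩⟨R⟩p → ⟨R⟩p is the dual of axiom 4, which corresponds to transitivity. R is transitive — valid.
(D) ⟨R⟩[R]p → p is the dual of axiom B, which corresponds to symmetry. R is symmetric — valid.

A, B, C, D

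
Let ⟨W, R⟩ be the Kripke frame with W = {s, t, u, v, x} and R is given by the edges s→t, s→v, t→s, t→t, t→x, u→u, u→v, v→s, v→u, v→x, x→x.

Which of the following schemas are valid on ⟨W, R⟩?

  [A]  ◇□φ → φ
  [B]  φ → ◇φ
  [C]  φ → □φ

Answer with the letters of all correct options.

R is not reflexive: not s R s.
R is not symmetric: t R x but not x R t.
R is not a subset of the identity: s R t with s ≠ t.
(A) ◇□φ → φ is the dual of axiom B; it is valid on a frame exactly when R is symmetric. R is not symmetric, so not valid.
(B) φ → ◇φ (the dual of axiom T) characterises the reflexive frames. R is not reflexive — not valid.
(C) φ → □φ is equivalent to ◇p→p; it holds exactly when R ⊆ identity. Here R ⊄ identity — not valid.

none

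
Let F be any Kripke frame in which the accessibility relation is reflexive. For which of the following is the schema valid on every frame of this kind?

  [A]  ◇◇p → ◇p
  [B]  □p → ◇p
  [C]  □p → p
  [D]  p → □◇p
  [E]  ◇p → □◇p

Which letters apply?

B, C

A reflexive relation is serial.
(A) the dual of axiom 4: valid iff R is transitive. Such an R need not be transitive — not valid.
(B) □p → ◇p is axiom D, which corresponds to seriality. Every such R is serial — valid.
(C) □p → p is axiom T, which corresponds to reflexivity. Every such R is reflexive — valid.
(D) p → □◇p is axiom B, which corresponds to symmetry. Such an R need not be symmetric — not valid.
(E) ◇p → □◇p is axiom 5; it is valid on a frame exactly when R is euclidean. Such an R need not be euclidean, so not valid.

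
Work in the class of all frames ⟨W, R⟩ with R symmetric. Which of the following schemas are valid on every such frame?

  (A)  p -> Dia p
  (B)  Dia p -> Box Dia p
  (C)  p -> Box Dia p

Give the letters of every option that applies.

(A) the dual of axiom T: valid iff R is reflexive. Such an R need not be reflexive — not valid.
(B) Dia p -> Box Dia p is axiom 5, which corresponds to the euclidean property. Such an R need not be euclidean — not valid.
(C) p -> Box Dia p is axiom B, which corresponds to symmetry. Every such R is symmetric — valid.

C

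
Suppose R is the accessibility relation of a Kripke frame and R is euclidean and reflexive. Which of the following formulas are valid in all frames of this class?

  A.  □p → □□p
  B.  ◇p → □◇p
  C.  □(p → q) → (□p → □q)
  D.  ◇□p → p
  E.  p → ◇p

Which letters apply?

A, B, C, D, E

A reflexive euclidean relation is also symmetric (from wRw and wRv the euclidean condition gives vRw) and hence transitive; it is an equivalence relation.
(A) □p → □□p is axiom 4, which corresponds to transitivity. Every such R is transitive — valid.
(B) ◇p → □◇p is axiom 5; it is valid on a frame exactly when R is euclidean. Every such R is euclidean, so valid.
(C) □(p → q) → (□p → □q) is the K axiom; it holds on all frames — valid.
(D) ◇□p → p (the dual of axiom B) characterises the symmetric frames. Every such R is symmetric — valid.
(E) the dual of axiom T: valid iff R is reflexive. Every such R is reflexive — valid.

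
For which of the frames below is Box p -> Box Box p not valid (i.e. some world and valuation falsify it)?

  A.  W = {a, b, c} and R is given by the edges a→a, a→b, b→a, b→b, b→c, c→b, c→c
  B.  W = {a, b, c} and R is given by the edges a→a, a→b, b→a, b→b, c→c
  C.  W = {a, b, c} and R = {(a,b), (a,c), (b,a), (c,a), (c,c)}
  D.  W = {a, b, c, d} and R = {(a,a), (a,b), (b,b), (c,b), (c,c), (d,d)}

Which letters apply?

The schema Box p -> Box Box p is axiom 4; it is valid on a frame iff R is transitive.
(A) R is not transitive (a R b and b R c but not a R c), so the schema fails here.
(B) R is transitive (R is closed under composition), so the schema is valid here.
(C) R is not transitive (a R b and b R a but not a R a), so the schema fails here.
(D) R is transitive (R is closed under composition), so the schema is valid here.

A, C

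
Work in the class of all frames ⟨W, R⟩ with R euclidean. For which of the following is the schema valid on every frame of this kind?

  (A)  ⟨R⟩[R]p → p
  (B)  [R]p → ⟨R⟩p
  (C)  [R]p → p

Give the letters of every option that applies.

(A) the dual of axiom B: valid iff R is symmetric. Such an R need not be symmetric — not valid.
(B) [R]p → ⟨R⟩p is axiom D; it is valid on a frame exactly when R is serial. Such an R need not be serial, so not valid.
(C) axiom T: valid iff R is reflexive. Such an R need not be reflexive — not valid.

none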